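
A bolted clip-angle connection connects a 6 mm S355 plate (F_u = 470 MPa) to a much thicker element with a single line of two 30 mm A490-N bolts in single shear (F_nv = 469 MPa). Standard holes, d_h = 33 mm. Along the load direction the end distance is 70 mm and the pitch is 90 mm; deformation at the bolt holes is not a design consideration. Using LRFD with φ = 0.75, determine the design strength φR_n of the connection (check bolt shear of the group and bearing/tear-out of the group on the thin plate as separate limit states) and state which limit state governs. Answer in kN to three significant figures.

351 kN (bearing governs)

Bolt shear: A_b = π·30²/4 = 706.9 mm²; R_n = 469 × 706.9 × 2 × 1 / 1000 = 663 kN → 0.75 × 663 = 497 kN.
Bearing (1.5 l_c t F_u ≤ 3.0 d t F_u): upper limit = 3.0·30·6·470 / 1000 = 253.8 kN.
  Edge l_c = 70 − 33/2 = 53.5 → r_n = 226.3 kN; interior l_c = 90 − 33 = 57 → r_n = 241.1 kN.
  R_n,bearing = 1·226.3 + 1·241.1 = 467.4 kN → 0.75 × 467.4 = 351 kN.
Bearing governs: 351 kN.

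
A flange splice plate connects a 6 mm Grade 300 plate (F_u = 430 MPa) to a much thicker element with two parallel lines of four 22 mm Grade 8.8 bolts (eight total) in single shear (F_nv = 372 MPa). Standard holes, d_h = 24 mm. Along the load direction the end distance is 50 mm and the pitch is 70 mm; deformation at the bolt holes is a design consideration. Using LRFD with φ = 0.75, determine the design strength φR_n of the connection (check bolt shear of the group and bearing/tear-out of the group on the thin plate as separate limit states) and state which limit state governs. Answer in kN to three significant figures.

789 kN (bearing governs)

Bolt shear: A_b = π·22²/4 = 380.1 mm²; R_n = 372 × 380.1 × 8 × 1 / 1000 = 1131 kN → 0.75 × 1131 = 848 kN.
Bearing (1.2 l_c t F_u ≤ 2.4 d t F_u): upper limit = 2.4·22·6·430 / 1000 = 136.2 kN.
  Edge l_c = 50 − 24/2 = 38 → r_n = 117.6 kN; interior l_c = 70 − 24 = 46 → r_n = 136.2 kN.
  R_n,bearing = 2·117.6 + 6·136.2 = 1053 kN → 0.75 × 1053 = 789 kN.
Bearing governs: 789 kN.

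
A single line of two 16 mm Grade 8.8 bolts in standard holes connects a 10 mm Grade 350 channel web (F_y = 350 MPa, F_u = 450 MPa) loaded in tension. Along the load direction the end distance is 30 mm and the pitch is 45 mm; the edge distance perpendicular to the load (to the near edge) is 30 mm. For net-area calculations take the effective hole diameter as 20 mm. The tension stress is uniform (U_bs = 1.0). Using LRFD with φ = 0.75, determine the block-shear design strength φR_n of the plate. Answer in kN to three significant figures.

Shear plane L_v = 30 + 1·45 = 75 mm; A_gv = 75 × 10 = 750 mm².
A_nv = (75 − 1.5·20) × 10 = 450 mm².
A_nt = (30 − 0.5·20) × 10 = 200 mm².
0.6 F_u A_nv = 121.5 kN; 0.6 F_y A_gv = 157.5 kN → shear rupture governs the shear term.
R_n = 121.5 + 1.0 × 450 × 200 / 1000 = 211.5 kN.
Design strength φR_n = 0.75 × 211.5 = 159 kN.

159 kN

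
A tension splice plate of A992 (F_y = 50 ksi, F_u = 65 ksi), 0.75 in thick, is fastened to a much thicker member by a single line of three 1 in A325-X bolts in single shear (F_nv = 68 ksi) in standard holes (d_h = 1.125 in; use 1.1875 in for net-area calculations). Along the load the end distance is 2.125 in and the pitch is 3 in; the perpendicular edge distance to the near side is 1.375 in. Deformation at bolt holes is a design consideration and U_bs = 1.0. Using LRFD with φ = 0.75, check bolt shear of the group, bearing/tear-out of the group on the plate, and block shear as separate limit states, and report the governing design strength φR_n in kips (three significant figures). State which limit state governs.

120 kips (bolt shear governs)

Bolt shear: A_b = π·1²/4 = 0.7854 in²; R_n = 68 × 0.7854 × 3 × 1 = 160.2 kips → 0.75 × 160.2 = 120 kips.
Bearing: edge l_c = 1.562, r_n = 91.41 kips; interior l_c = 1.875, r_n = 109.7 kips; R_n = 91.41 + 2·109.7 = 310.8 kips → 233 kips.
Block shear: A_gv = 6.094, A_nv = 3.867, A_nt = 0.5859 in²; R_n = min(0.6F_uA_nv, 0.6F_yA_gv) + U_bs·F_u·A_nt = 188.9 kips → 142 kips.
Bolt shear governs: 120 kips.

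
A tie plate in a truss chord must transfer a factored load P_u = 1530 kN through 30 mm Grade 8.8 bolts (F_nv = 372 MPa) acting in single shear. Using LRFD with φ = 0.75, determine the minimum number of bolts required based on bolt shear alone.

A_b = π·30²/4 = 706.9 mm².
Per-bolt design strength φR_n = 0.75 × 372 × 706.9 × 1 / 1000 = 197.2 kN.
n ≥ 1530 / 197.2 = 7.758 → use 8 bolts.

8 bolts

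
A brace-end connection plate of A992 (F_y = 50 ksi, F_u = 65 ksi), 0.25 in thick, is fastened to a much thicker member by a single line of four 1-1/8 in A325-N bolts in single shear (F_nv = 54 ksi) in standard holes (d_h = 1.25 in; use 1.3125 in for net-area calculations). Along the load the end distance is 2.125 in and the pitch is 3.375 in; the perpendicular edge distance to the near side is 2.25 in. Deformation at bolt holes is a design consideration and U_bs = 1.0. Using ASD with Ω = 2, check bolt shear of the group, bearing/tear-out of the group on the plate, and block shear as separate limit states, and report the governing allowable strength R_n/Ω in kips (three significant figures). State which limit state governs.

50.3 kips (block shear governs)

Bolt shear: A_b = π·1.125²/4 = 0.994 in²; R_n = 54 × 0.994 × 4 × 1 = 214.7 kips → 214.7 / 2 = 107 kips.
Bearing: edge l_c = 1.5, r_n = 29.25 kips; interior l_c = 2.125, r_n = 41.44 kips; R_n = 29.25 + 3·41.44 = 153.6 kips → 76.8 kips.
Block shear: A_gv = 3.062, A_nv = 1.914, A_nt = 0.3984 in²; R_n = min(0.6F_uA_nv, 0.6F_yA_gv) + U_bs·F_u·A_nt = 100.5 kips → 50.3 kips.
Block shear governs: 50.3 kips.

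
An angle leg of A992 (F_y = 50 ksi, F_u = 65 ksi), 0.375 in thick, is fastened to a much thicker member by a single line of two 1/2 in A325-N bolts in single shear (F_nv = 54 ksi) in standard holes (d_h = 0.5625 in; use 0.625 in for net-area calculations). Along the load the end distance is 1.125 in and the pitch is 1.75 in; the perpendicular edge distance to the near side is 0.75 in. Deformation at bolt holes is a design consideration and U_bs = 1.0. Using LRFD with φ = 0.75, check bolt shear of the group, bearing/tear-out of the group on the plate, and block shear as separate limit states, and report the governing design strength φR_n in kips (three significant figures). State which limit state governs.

Bolt shear: A_b = π·0.5²/4 = 0.1963 in²; R_n = 54 × 0.1963 × 2 × 1 = 21.21 kips → 0.75 × 21.21 = 15.9 kips.
Bearing: edge l_c = 0.8438, r_n = 24.68 kips; interior l_c = 1.188, r_n = 29.25 kips; R_n = 24.68 + 1·29.25 = 53.93 kips → 40.4 kips.
Block shear: A_gv = 1.078, A_nv = 0.7266, A_nt = 0.1641 in²; R_n = min(0.6F_uA_nv, 0.6F_yA_gv) + U_bs·F_u·A_nt = 39 kips → 29.2 kips.
Bolt shear governs: 15.9 kips.

15.9 kips (bolt shear governs)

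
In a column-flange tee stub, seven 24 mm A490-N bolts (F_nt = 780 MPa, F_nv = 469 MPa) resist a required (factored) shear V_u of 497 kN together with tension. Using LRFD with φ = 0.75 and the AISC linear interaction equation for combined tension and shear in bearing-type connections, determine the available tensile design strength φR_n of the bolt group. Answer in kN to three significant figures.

A_b = π·24²/4 = 452.4 mm²; f_rv = 497 × 1000 / (7 × 452.4) = 156.9 MPa.
F'_nt = 1.3 F_nt − (F_nt / φF_nv) f_rv = 1.3·780 − (780/(0.75·469))·156.9 = 666 MPa, capped at F_nt → F'_nt = 666 MPa.
R_n = F'_nt · A_b · n = 666 × 452.4 × 7 / 1000 = 2109 kN.
Design strength φR_n = 0.75 × 2109 = 1580 kN.

1580 kN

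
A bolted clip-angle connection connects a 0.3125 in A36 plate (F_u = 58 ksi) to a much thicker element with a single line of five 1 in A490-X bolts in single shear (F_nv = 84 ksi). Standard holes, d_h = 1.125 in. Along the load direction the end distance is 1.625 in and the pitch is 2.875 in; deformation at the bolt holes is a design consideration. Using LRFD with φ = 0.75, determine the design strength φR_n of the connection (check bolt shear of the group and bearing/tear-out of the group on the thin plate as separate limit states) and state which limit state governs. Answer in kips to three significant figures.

Bolt shear: A_b = π·1²/4 = 0.7854 in²; R_n = 84 × 0.7854 × 5 × 1 = 329.9 kips → 0.75 × 329.9 = 247 kips.
Bearing (1.2 l_c t F_u ≤ 2.4 d t F_u): upper limit = 2.4·1·0.3125·58 = 43.5 kips.
  Edge l_c = 1.625 − 1.125/2 = 1.062 → r_n = 23.11 kips; interior l_c = 2.875 − 1.125 = 1.75 → r_n = 38.06 kips.
  R_n,bearing = 1·23.11 + 4·38.06 = 175.4 kips → 0.75 × 175.4 = 132 kips.
Bearing governs: 132 kips.

132 kips (bearing governs)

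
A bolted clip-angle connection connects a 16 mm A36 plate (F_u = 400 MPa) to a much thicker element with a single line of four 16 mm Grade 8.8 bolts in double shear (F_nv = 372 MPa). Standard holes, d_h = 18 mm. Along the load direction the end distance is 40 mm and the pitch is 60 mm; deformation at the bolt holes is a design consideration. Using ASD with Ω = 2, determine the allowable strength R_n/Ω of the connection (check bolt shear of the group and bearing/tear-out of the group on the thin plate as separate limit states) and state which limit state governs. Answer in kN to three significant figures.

299 kN (bolt shear governs)

Bolt shear: A_b = π·16²/4 = 201.1 mm²; R_n = 372 × 201.1 × 4 × 2 / 1000 = 598.4 kN → 598.4 / 2 = 299 kN.
Bearing (1.2 l_c t F_u ≤ 2.4 d t F_u): upper limit = 2.4·16·16·400 / 1000 = 245.8 kN.
  Edge l_c = 40 − 18/2 = 31 → r_n = 238.1 kN; interior l_c = 60 − 18 = 42 → r_n = 245.8 kN.
  R_n,bearing = 1·238.1 + 3·245.8 = 975.4 kN → 975.4 / 2 = 488 kN.
Bolt shear governs: 299 kN.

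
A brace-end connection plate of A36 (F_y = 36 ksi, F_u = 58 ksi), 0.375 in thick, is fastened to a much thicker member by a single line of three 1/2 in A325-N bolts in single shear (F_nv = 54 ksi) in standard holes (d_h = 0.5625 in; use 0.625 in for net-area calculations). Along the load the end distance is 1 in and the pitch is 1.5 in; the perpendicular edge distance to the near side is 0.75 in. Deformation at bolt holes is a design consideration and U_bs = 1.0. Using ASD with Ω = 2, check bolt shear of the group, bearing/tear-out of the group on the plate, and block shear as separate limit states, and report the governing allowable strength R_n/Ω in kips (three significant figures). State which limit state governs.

Bolt shear: A_b = π·0.5²/4 = 0.1963 in²; R_n = 54 × 0.1963 × 3 × 1 = 31.81 kips → 31.81 / 2 = 15.9 kips.
Bearing: edge l_c = 0.7188, r_n = 18.76 kips; interior l_c = 0.9375, r_n = 24.47 kips; R_n = 18.76 + 2·24.47 = 67.7 kips → 33.8 kips.
Block shear: A_gv = 1.5, A_nv = 0.9141, A_nt = 0.1641 in²; R_n = min(0.6F_uA_nv, 0.6F_yA_gv) + U_bs·F_u·A_nt = 41.32 kips → 20.7 kips.
Bolt shear governs: 15.9 kips.

15.9 kips (bolt shear governs)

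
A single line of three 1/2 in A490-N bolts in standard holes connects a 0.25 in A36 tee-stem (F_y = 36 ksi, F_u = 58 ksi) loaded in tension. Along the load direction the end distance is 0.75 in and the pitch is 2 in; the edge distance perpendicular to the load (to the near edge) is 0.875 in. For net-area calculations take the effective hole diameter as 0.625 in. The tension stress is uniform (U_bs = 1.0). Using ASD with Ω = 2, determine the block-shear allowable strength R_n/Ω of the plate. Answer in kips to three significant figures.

Shear plane L_v = 0.75 + 2·2 = 4.75 in; A_gv = 4.75 × 0.25 = 1.188 in².
A_nv = (4.75 − 2.5·0.625) × 0.25 = 0.7969 in².
A_nt = (0.875 − 0.5·0.625) × 0.25 = 0.1406 in².
0.6 F_u A_nv = 27.73 kips; 0.6 F_y A_gv = 25.65 kips → shear yielding governs the shear term.
R_n = 25.65 + 1.0 × 58 × 0.1406 = 33.81 kips.
Allowable strength R_n/Ω = 33.81 / 2 = 16.9 kips.

16.9 kips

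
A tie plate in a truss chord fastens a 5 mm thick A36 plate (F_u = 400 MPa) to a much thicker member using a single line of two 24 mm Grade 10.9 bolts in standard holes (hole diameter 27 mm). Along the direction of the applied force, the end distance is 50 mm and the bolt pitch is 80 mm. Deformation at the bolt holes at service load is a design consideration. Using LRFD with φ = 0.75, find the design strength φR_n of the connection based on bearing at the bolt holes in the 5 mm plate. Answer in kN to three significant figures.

Per bolt r_n = 1.2 l_c t F_u ≤ 2.4 d t F_u; upper limit = 2.4 × 24 × 5 × 400 / 1000 = 115.2 kN.
Edge bolt: l_c = 50 − 27/2 = 36.5 mm → 1.2 × 36.5 × 5 × 400 / 1000 = 87.6 → r_n = 87.6 kN.
Interior bolts: l_c = 80 − 27 = 53 mm → 1.2 × 53 × 5 × 400 / 1000 = 127.2 → r_n = 115.2 kN.
R_n = 1 × 87.6 + 1 × 115.2 = 202.8 kN.
Design strength φR_n = 0.75 × 202.8 = 152 kN.

152 kN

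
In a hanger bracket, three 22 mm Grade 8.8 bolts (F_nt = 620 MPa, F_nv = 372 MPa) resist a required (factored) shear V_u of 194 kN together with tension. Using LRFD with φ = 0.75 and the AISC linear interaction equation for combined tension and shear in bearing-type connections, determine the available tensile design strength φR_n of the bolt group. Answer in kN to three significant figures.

A_b = π·22²/4 = 380.1 mm²; f_rv = 194 × 1000 / (3 × 380.1) = 170.1 MPa.
F'_nt = 1.3 F_nt − (F_nt / φF_nv) f_rv = 1.3·620 − (620/(0.75·372))·170.1 = 428 MPa, capped at F_nt → F'_nt = 428 MPa.
R_n = F'_nt · A_b · n = 428 × 380.1 × 3 / 1000 = 488 kN.
Design strength φR_n = 0.75 × 488 = 366 kN.

366 kN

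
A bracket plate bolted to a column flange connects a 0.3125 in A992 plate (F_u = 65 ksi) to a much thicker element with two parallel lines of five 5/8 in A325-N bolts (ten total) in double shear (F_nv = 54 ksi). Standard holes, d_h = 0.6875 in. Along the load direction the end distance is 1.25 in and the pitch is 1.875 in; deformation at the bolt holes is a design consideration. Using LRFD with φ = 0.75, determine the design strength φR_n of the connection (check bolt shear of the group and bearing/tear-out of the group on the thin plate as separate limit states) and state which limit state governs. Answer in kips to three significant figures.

207 kips (bearing governs)

Bolt shear: A_b = π·0.625²/4 = 0.3068 in²; R_n = 54 × 0.3068 × 10 × 2 = 331.3 kips → 0.75 × 331.3 = 249 kips.
Bearing (1.2 l_c t F_u ≤ 2.4 d t F_u): upper limit = 2.4·0.625·0.3125·65 = 30.47 kips.
  Edge l_c = 1.25 − 0.6875/2 = 0.9062 → r_n = 22.09 kips; interior l_c = 1.875 − 0.6875 = 1.188 → r_n = 28.95 kips.
  R_n,bearing = 2·22.09 + 8·28.95 = 275.7 kips → 0.75 × 275.7 = 207 kips.
Bearing governs: 207 kips.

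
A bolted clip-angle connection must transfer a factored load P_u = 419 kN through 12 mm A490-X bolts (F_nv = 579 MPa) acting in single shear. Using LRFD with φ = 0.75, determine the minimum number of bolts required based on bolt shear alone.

9 bolts

A_b = π·12²/4 = 113.1 mm².
Per-bolt design strength φR_n = 0.75 × 579 × 113.1 × 1 / 1000 = 49.11 kN.
n ≥ 419 / 49.11 = 8.531 → use 9 bolts.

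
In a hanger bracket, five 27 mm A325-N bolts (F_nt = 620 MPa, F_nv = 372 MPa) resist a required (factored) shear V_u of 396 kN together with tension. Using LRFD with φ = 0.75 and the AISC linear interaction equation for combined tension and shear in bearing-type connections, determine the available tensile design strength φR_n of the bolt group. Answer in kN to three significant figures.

A_b = π·27²/4 = 572.6 mm²; f_rv = 396 × 1000 / (5 × 572.6) = 138.3 MPa.
F'_nt = 1.3 F_nt − (F_nt / φF_nv) f_rv = 1.3·620 − (620/(0.75·372))·138.3 = 498.6 MPa, capped at F_nt → F'_nt = 498.6 MPa.
R_n = F'_nt · A_b · n = 498.6 × 572.6 × 5 / 1000 = 1427 kN.
Design strength φR_n = 0.75 × 1427 = 1070 kN.

1070 kN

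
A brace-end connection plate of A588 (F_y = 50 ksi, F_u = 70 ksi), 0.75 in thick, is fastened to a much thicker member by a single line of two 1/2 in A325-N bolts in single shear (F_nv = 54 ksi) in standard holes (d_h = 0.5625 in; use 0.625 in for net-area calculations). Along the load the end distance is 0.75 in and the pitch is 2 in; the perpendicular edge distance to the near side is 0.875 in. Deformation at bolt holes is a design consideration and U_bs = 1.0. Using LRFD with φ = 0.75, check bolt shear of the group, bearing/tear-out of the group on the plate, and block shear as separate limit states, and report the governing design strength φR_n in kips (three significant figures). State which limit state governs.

15.9 kips (bolt shear governs)

Bolt shear: A_b = π·0.5²/4 = 0.1963 in²; R_n = 54 × 0.1963 × 2 × 1 = 21.21 kips → 0.75 × 21.21 = 15.9 kips.
Bearing: edge l_c = 0.4688, r_n = 29.53 kips; interior l_c = 1.438, r_n = 63 kips; R_n = 29.53 + 1·63 = 92.53 kips → 69.4 kips.
Block shear: A_gv = 2.062, A_nv = 1.359, A_nt = 0.4219 in²; R_n = min(0.6F_uA_nv, 0.6F_yA_gv) + U_bs·F_u·A_nt = 86.62 kips → 65 kips.
Bolt shear governs: 15.9 kips.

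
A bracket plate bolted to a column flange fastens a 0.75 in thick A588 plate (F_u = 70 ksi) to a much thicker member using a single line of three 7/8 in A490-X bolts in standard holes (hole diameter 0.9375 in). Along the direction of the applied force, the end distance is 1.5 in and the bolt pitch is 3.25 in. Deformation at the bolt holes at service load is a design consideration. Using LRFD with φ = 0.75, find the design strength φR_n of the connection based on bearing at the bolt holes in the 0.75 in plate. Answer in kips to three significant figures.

Per bolt r_n = 1.2 l_c t F_u ≤ 2.4 d t F_u; upper limit = 2.4 × 0.875 × 0.75 × 70 = 110.3 kips.
Edge bolt: l_c = 1.5 − 0.9375/2 = 1.031 in → 1.2 × 1.031 × 0.75 × 70 = 64.97 → r_n = 64.97 kips.
Interior bolts: l_c = 3.25 − 0.9375 = 2.312 in → 1.2 × 2.312 × 0.75 × 70 = 145.7 → r_n = 110.3 kips.
R_n = 1 × 64.97 + 2 × 110.3 = 285.5 kips.
Design strength φR_n = 0.75 × 285.5 = 214 kips.

214 kips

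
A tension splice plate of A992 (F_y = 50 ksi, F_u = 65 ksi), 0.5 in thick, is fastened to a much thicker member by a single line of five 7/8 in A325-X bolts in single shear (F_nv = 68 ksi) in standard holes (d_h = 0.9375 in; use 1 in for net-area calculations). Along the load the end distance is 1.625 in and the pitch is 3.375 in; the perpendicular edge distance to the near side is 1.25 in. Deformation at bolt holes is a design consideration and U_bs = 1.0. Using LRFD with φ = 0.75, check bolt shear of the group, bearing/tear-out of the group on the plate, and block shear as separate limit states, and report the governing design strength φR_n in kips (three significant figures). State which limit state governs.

Bolt shear: A_b = π·0.875²/4 = 0.6013 in²; R_n = 68 × 0.6013 × 5 × 1 = 204.4 kips → 0.75 × 204.4 = 153 kips.
Bearing: edge l_c = 1.156, r_n = 45.09 kips; interior l_c = 2.438, r_n = 68.25 kips; R_n = 45.09 + 4·68.25 = 318.1 kips → 239 kips.
Block shear: A_gv = 7.562, A_nv = 5.312, A_nt = 0.375 in²; R_n = min(0.6F_uA_nv, 0.6F_yA_gv) + U_bs·F_u·A_nt = 231.6 kips → 174 kips.
Bolt shear governs: 153 kips.

153 kips (bolt shear governs)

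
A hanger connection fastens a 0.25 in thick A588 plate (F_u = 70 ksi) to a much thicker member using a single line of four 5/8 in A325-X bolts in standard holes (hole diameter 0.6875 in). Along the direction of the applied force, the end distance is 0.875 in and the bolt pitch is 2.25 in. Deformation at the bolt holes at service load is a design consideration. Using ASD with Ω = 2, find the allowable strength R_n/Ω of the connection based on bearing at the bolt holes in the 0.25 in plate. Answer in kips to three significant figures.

45 kips

Per bolt r_n = 1.2 l_c t F_u ≤ 2.4 d t F_u; upper limit = 2.4 × 0.625 × 0.25 × 70 = 26.25 kips.
Edge bolt: l_c = 0.875 − 0.6875/2 = 0.5312 in → 1.2 × 0.5312 × 0.25 × 70 = 11.16 → r_n = 11.16 kips.
Interior bolts: l_c = 2.25 − 0.6875 = 1.562 in → 1.2 × 1.562 × 0.25 × 70 = 32.81 → r_n = 26.25 kips.
R_n = 1 × 11.16 + 3 × 26.25 = 89.91 kips.
Allowable strength R_n/Ω = 89.91 / 2 = 45 kips.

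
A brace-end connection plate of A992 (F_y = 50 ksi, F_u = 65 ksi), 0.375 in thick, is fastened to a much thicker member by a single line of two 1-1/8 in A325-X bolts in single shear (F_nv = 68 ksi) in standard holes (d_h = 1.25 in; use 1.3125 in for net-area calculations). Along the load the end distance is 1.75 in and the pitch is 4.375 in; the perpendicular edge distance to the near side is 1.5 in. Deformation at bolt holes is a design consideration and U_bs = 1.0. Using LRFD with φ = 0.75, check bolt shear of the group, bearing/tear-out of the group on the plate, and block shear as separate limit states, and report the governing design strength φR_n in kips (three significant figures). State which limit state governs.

61 kips (block shear governs)

Bolt shear: A_b = π·1.125²/4 = 0.994 in²; R_n = 68 × 0.994 × 2 × 1 = 135.2 kips → 0.75 × 135.2 = 101 kips.
Bearing: edge l_c = 1.125, r_n = 32.91 kips; interior l_c = 3.125, r_n = 65.81 kips; R_n = 32.91 + 1·65.81 = 98.72 kips → 74 kips.
Block shear: A_gv = 2.297, A_nv = 1.559, A_nt = 0.3164 in²; R_n = min(0.6F_uA_nv, 0.6F_yA_gv) + U_bs·F_u·A_nt = 81.35 kips → 61 kips.
Block shear governs: 61 kips.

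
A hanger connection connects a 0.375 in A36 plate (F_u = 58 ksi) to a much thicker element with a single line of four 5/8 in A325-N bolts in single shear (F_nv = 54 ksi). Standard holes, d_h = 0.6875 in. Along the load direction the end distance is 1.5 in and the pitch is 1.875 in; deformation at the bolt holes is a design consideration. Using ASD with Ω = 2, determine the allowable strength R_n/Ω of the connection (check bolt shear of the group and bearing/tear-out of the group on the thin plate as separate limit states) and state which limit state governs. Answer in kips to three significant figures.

33.1 kips (bolt shear governs)

Bolt shear: A_b = π·0.625²/4 = 0.3068 in²; R_n = 54 × 0.3068 × 4 × 1 = 66.27 kips → 66.27 / 2 = 33.1 kips.
Bearing (1.2 l_c t F_u ≤ 2.4 d t F_u): upper limit = 2.4·0.625·0.375·58 = 32.62 kips.
  Edge l_c = 1.5 − 0.6875/2 = 1.156 → r_n = 30.18 kips; interior l_c = 1.875 − 0.6875 = 1.188 → r_n = 30.99 kips.
  R_n,bearing = 1·30.18 + 3·30.99 = 123.2 kips → 123.2 / 2 = 61.6 kips.
Bolt shear governs: 33.1 kips.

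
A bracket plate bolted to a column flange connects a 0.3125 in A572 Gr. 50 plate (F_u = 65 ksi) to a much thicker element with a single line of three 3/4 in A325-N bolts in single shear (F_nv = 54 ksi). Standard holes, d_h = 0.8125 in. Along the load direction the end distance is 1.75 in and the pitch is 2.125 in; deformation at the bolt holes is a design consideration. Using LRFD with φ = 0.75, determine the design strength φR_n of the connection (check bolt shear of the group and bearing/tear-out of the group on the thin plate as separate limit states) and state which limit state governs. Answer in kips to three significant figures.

53.7 kips (bolt shear governs)

Bolt shear: A_b = π·0.75²/4 = 0.4418 in²; R_n = 54 × 0.4418 × 3 × 1 = 71.57 kips → 0.75 × 71.57 = 53.7 kips.
Bearing (1.2 l_c t F_u ≤ 2.4 d t F_u): upper limit = 2.4·0.75·0.3125·65 = 36.56 kips.
  Edge l_c = 1.75 − 0.8125/2 = 1.344 → r_n = 32.75 kips; interior l_c = 2.125 − 0.8125 = 1.312 → r_n = 31.99 kips.
  R_n,bearing = 1·32.75 + 2·31.99 = 96.74 kips → 0.75 × 96.74 = 72.6 kips.
Bolt shear governs: 53.7 kips.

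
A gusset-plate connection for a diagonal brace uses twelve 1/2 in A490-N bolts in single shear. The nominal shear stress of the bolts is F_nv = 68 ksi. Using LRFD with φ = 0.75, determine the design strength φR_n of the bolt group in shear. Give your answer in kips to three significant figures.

A_b = π × 0.5² / 4 = 0.1963 in².
R_n = F_nv · A_b · n · n_s = 68 × 0.1963 × 12 × 1 = 160.2 kips.
Design strength φR_n = 0.75 × 160.2 = 120 kips.

120 kips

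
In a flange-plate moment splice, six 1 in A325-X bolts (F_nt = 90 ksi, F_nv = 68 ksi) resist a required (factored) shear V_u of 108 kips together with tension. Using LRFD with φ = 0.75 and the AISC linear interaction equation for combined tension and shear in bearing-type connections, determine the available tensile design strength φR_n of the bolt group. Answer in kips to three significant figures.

271 kips

A_b = π·1²/4 = 0.7854 in²; f_rv = 108 / (6 × 0.7854) = 22.92 ksi.
F'_nt = 1.3 F_nt − (F_nt / φF_nv) f_rv = 1.3·90 − (90/(0.75·68))·22.92 = 76.56 ksi, capped at F_nt → F'_nt = 76.56 ksi.
R_n = F'_nt · A_b · n = 76.56 × 0.7854 × 6 = 360.8 kips.
Design strength φR_n = 0.75 × 360.8 = 271 kips.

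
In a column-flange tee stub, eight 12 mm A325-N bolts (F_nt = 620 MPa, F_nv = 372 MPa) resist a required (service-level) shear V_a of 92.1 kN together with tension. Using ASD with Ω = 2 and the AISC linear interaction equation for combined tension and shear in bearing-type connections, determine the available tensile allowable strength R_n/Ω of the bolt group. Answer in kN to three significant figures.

211 kN

A_b = π·12²/4 = 113.1 mm²; f_rv = 92.1 × 1000 / (8 × 113.1) = 101.8 MPa.
F'_nt = 1.3 F_nt − (Ω F_nt / F_nv) f_rv = 1.3·620 − (2·620/372)·101.8 = 466.7 MPa, capped at F_nt → F'_nt = 466.7 MPa.
R_n = F'_nt · A_b · n = 466.7 × 113.1 × 8 / 1000 = 422.3 kN.
Allowable strength R_n/Ω = 422.3 / 2 = 211 kN.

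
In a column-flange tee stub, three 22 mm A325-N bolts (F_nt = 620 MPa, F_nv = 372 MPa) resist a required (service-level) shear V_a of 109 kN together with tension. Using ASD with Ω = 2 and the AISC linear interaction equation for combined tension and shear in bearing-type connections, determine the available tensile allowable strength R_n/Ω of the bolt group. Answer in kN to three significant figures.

A_b = π·22²/4 = 380.1 mm²; f_rv = 109 × 1000 / (3 × 380.1) = 95.58 MPa.
F'_nt = 1.3 F_nt − (Ω F_nt / F_nv) f_rv = 1.3·620 − (2·620/372)·95.58 = 487.4 MPa, capped at F_nt → F'_nt = 487.4 MPa.
R_n = F'_nt · A_b · n = 487.4 × 380.1 × 3 / 1000 = 555.8 kN.
Allowable strength R_n/Ω = 555.8 / 2 = 278 kN.

278 kN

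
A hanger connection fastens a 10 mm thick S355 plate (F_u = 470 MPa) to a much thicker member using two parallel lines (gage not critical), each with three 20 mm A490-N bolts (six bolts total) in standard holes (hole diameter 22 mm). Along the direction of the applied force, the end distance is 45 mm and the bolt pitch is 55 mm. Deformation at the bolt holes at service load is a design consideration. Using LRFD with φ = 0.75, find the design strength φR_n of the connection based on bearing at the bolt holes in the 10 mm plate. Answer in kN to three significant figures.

Per bolt r_n = 1.2 l_c t F_u ≤ 2.4 d t F_u; upper limit = 2.4 × 20 × 10 × 470 / 1000 = 225.6 kN.
Edge bolt: l_c = 45 − 22/2 = 34 mm → 1.2 × 34 × 10 × 470 / 1000 = 191.8 → r_n = 191.8 kN.
Interior bolts: l_c = 55 − 22 = 33 mm → 1.2 × 33 × 10 × 470 / 1000 = 186.1 → r_n = 186.1 kN.
R_n = 2 × 191.8 + 4 × 186.1 = 1128 kN.
Design strength φR_n = 0.75 × 1128 = 846 kN.

846 kN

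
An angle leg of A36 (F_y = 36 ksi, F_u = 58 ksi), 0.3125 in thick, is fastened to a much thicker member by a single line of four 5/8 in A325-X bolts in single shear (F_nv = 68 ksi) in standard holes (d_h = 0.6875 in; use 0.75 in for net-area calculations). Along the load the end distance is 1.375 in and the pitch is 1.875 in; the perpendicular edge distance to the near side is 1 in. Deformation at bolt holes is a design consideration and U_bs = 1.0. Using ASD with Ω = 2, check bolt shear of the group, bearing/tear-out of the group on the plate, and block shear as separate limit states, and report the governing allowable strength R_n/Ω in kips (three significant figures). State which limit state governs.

29.3 kips (block shear governs)

Bolt shear: A_b = π·0.625²/4 = 0.3068 in²; R_n = 68 × 0.3068 × 4 × 1 = 83.45 kips → 83.45 / 2 = 41.7 kips.
Bearing: edge l_c = 1.031, r_n = 22.43 kips; interior l_c = 1.188, r_n = 25.83 kips; R_n = 22.43 + 3·25.83 = 99.91 kips → 50 kips.
Block shear: A_gv = 2.188, A_nv = 1.367, A_nt = 0.1953 in²; R_n = min(0.6F_uA_nv, 0.6F_yA_gv) + U_bs·F_u·A_nt = 58.58 kips → 29.3 kips.
Block shear governs: 29.3 kips.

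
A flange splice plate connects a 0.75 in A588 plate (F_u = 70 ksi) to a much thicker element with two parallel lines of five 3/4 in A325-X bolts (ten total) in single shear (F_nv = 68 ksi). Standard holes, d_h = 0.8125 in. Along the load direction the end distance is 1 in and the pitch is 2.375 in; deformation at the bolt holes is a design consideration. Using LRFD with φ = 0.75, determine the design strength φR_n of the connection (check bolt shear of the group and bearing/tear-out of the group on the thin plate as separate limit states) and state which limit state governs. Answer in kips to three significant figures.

225 kips (bolt shear governs)

Bolt shear: A_b = π·0.75²/4 = 0.4418 in²; R_n = 68 × 0.4418 × 10 × 1 = 300.4 kips → 0.75 × 300.4 = 225 kips.
Bearing (1.2 l_c t F_u ≤ 2.4 d t F_u): upper limit = 2.4·0.75·0.75·70 = 94.5 kips.
  Edge l_c = 1 − 0.8125/2 = 0.5938 → r_n = 37.41 kips; interior l_c = 2.375 − 0.8125 = 1.562 → r_n = 94.5 kips.
  R_n,bearing = 2·37.41 + 8·94.5 = 830.8 kips → 0.75 × 830.8 = 623 kips.
Bolt shear governs: 225 kips.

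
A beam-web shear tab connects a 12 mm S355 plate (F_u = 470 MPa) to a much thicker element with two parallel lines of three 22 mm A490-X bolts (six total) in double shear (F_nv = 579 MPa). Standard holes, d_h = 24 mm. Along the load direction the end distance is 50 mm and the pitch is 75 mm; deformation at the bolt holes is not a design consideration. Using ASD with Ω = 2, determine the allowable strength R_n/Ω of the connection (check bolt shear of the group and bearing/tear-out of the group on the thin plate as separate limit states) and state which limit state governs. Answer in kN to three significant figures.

1070 kN (bearing governs)

Bolt shear: A_b = π·22²/4 = 380.1 mm²; R_n = 579 × 380.1 × 6 × 2 / 1000 = 2641 kN → 2641 / 2 = 1320 kN.
Bearing (1.5 l_c t F_u ≤ 3.0 d t F_u): upper limit = 3.0·22·12·470 / 1000 = 372.2 kN.
  Edge l_c = 50 − 24/2 = 38 → r_n = 321.5 kN; interior l_c = 75 − 24 = 51 → r_n = 372.2 kN.
  R_n,bearing = 2·321.5 + 4·372.2 = 2132 kN → 2132 / 2 = 1070 kN.
Bearing governs: 1070 kN.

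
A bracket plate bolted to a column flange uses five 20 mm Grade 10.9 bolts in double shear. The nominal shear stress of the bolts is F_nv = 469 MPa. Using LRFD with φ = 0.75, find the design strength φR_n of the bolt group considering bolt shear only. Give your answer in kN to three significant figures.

A_b = π × 20² / 4 = 314.2 mm².
R_n = F_nv · A_b · n · n_s = 469 × 314.2 × 5 × 2 / 1000 = 1473 kN.
Design strength φR_n = 0.75 × 1473 = 1110 kN.

1110 kN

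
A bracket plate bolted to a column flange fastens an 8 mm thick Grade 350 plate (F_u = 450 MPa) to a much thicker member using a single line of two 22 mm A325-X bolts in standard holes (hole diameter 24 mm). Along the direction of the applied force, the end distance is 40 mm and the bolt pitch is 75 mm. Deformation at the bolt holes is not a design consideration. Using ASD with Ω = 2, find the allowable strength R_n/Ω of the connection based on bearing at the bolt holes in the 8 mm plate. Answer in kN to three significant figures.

194 kN

Per bolt r_n = 1.5 l_c t F_u ≤ 3.0 d t F_u; upper limit = 3.0 × 22 × 8 × 450 / 1000 = 237.6 kN.
Edge bolt: l_c = 40 − 24/2 = 28 mm → 1.5 × 28 × 8 × 450 / 1000 = 151.2 → r_n = 151.2 kN.
Interior bolts: l_c = 75 − 24 = 51 mm → 1.5 × 51 × 8 × 450 / 1000 = 275.4 → r_n = 237.6 kN.
R_n = 1 × 151.2 + 1 × 237.6 = 388.8 kN.
Allowable strength R_n/Ω = 388.8 / 2 = 194 kN.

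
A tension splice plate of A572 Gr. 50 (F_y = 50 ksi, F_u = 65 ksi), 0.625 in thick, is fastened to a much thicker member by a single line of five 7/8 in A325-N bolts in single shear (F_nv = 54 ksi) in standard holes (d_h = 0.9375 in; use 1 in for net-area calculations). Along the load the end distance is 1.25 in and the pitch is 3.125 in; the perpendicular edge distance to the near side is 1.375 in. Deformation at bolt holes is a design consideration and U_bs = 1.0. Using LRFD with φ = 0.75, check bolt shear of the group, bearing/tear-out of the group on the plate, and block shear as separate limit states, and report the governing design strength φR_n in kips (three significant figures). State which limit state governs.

Bolt shear: A_b = π·0.875²/4 = 0.6013 in²; R_n = 54 × 0.6013 × 5 × 1 = 162.4 kips → 0.75 × 162.4 = 122 kips.
Bearing: edge l_c = 0.7812, r_n = 38.09 kips; interior l_c = 2.188, r_n = 85.31 kips; R_n = 38.09 + 4·85.31 = 379.3 kips → 285 kips.
Block shear: A_gv = 8.594, A_nv = 5.781, A_nt = 0.5469 in²; R_n = min(0.6F_uA_nv, 0.6F_yA_gv) + U_bs·F_u·A_nt = 261 kips → 196 kips.
Bolt shear governs: 122 kips.

122 kips (bolt shear governs)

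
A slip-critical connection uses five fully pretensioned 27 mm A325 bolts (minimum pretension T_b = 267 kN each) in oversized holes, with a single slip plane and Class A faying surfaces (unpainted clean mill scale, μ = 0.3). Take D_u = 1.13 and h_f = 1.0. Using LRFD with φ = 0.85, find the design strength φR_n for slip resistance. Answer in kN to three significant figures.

385 kN

R_n = μ · D_u · h_f · T_b · n_s · n_b = 0.3 × 1.13 × 1.0 × 267 × 1 × 5 = 452.6 kN.
Design strength φR_n = 0.85 × 452.6 = 385 kN.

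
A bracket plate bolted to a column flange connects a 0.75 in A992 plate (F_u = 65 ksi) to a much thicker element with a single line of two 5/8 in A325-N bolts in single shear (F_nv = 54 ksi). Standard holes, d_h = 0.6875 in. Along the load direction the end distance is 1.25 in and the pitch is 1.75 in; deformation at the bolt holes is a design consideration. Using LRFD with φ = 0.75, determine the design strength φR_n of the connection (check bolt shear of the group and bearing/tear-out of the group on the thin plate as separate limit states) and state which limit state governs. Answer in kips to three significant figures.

24.9 kips (bolt shear governs)

Bolt shear: A_b = π·0.625²/4 = 0.3068 in²; R_n = 54 × 0.3068 × 2 × 1 = 33.13 kips → 0.75 × 33.13 = 24.9 kips.
Bearing (1.2 l_c t F_u ≤ 2.4 d t F_u): upper limit = 2.4·0.625·0.75·65 = 73.12 kips.
  Edge l_c = 1.25 − 0.6875/2 = 0.9062 → r_n = 53.02 kips; interior l_c = 1.75 − 0.6875 = 1.062 → r_n = 62.16 kips.
  R_n,bearing = 1·53.02 + 1·62.16 = 115.2 kips → 0.75 × 115.2 = 86.4 kips.
Bolt shear governs: 24.9 kips.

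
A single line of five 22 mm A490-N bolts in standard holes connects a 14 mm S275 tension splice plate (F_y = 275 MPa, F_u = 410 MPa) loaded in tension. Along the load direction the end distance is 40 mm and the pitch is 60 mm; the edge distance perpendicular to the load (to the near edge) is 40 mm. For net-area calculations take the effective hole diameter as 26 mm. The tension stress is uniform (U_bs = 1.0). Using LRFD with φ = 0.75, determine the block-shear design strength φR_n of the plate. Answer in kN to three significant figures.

Shear plane L_v = 40 + 4·60 = 280 mm; A_gv = 280 × 14 = 3920 mm².
A_nv = (280 − 4.5·26) × 14 = 2282 mm².
A_nt = (40 − 0.5·26) × 14 = 378 mm².
0.6 F_u A_nv = 561.4 kN; 0.6 F_y A_gv = 646.8 kN → shear rupture governs the shear term.
R_n = 561.4 + 1.0 × 410 × 378 / 1000 = 716.4 kN.
Design strength φR_n = 0.75 × 716.4 = 537 kN.

537 kN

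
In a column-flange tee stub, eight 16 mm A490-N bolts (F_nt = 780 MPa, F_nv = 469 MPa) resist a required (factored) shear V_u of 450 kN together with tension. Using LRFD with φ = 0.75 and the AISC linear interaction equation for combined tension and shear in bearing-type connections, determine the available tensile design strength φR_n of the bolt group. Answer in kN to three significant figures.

A_b = π·16²/4 = 201.1 mm²; f_rv = 450 × 1000 / (8 × 201.1) = 279.8 MPa.
F'_nt = 1.3 F_nt − (F_nt / φF_nv) f_rv = 1.3·780 − (780/(0.75·469))·279.8 = 393.6 MPa, capped at F_nt → F'_nt = 393.6 MPa.
R_n = F'_nt · A_b · n = 393.6 × 201.1 × 8 / 1000 = 633.1 kN.
Design strength φR_n = 0.75 × 633.1 = 475 kN.

475 kN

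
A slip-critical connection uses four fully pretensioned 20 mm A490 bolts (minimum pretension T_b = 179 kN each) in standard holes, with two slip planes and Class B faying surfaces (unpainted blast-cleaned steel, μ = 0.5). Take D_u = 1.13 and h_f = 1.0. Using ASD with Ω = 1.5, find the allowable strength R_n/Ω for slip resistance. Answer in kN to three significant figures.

539 kN

R_n = μ · D_u · h_f · T_b · n_s · n_b = 0.5 × 1.13 × 1.0 × 179 × 2 × 4 = 809.1 kN.
Allowable strength R_n/Ω = 809.1 / 1.5 = 539 kN.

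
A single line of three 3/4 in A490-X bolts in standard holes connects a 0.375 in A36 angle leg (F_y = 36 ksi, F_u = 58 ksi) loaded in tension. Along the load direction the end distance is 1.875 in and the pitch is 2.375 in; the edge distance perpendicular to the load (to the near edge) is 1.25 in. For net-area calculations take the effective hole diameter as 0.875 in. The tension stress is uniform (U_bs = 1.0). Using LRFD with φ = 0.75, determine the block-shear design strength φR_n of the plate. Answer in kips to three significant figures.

Shear plane L_v = 1.875 + 2·2.375 = 6.625 in; A_gv = 6.625 × 0.375 = 2.484 in².
A_nv = (6.625 − 2.5·0.875) × 0.375 = 1.664 in².
A_nt = (1.25 − 0.5·0.875) × 0.375 = 0.3047 in².
0.6 F_u A_nv = 57.91 kips; 0.6 F_y A_gv = 53.66 kips → shear yielding governs the shear term.
R_n = 53.66 + 1.0 × 58 × 0.3047 = 71.33 kips.
Design strength φR_n = 0.75 × 71.33 = 53.5 kips.

53.5 kips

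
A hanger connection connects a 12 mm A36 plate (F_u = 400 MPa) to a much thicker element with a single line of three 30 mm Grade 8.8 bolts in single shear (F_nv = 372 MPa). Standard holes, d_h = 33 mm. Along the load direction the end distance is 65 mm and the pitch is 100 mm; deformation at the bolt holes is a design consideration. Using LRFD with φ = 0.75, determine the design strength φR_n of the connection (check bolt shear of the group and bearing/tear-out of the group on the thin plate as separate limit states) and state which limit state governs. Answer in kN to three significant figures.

592 kN (bolt shear governs)

Bolt shear: A_b = π·30²/4 = 706.9 mm²; R_n = 372 × 706.9 × 3 × 1 / 1000 = 788.9 kN → 0.75 × 788.9 = 592 kN.
Bearing (1.2 l_c t F_u ≤ 2.4 d t F_u): upper limit = 2.4·30·12·400 / 1000 = 345.6 kN.
  Edge l_c = 65 − 33/2 = 48.5 → r_n = 279.4 kN; interior l_c = 100 − 33 = 67 → r_n = 345.6 kN.
  R_n,bearing = 1·279.4 + 2·345.6 = 970.6 kN → 0.75 × 970.6 = 728 kN.
Bolt shear governs: 592 kN.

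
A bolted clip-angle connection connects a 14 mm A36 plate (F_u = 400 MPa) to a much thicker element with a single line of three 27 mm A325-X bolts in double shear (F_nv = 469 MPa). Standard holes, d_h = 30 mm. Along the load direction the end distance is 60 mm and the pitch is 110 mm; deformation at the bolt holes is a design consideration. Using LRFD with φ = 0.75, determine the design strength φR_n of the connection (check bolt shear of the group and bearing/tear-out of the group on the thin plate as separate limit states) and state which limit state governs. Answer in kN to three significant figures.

771 kN (bearing governs)

Bolt shear: A_b = π·27²/4 = 572.6 mm²; R_n = 469 × 572.6 × 3 × 2 / 1000 = 1611 kN → 0.75 × 1611 = 1210 kN.
Bearing (1.2 l_c t F_u ≤ 2.4 d t F_u): upper limit = 2.4·27·14·400 / 1000 = 362.9 kN.
  Edge l_c = 60 − 30/2 = 45 → r_n = 302.4 kN; interior l_c = 110 − 30 = 80 → r_n = 362.9 kN.
  R_n,bearing = 1·302.4 + 2·362.9 = 1028 kN → 0.75 × 1028 = 771 kN.
Bearing governs: 771 kN.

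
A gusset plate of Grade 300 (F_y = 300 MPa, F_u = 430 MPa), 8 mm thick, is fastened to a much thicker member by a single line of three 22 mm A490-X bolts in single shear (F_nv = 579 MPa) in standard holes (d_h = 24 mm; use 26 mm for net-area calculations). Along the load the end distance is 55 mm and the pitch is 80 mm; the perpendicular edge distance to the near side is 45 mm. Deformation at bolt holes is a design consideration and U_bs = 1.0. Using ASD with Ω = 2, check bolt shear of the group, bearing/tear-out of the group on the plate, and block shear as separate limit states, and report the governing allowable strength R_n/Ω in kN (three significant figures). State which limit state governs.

210 kN (block shear governs)

Bolt shear: A_b = π·22²/4 = 380.1 mm²; R_n = 579 × 380.1 × 3 × 1 / 1000 = 660.3 kN → 660.3 / 2 = 330 kN.
Bearing: edge l_c = 43, r_n = 177.5 kN; interior l_c = 56, r_n = 181.6 kN; R_n = 177.5 + 2·181.6 = 540.8 kN → 270 kN.
Block shear: A_gv = 1720, A_nv = 1200, A_nt = 256 mm²; R_n = min(0.6F_uA_nv, 0.6F_yA_gv) + U_bs·F_u·A_nt = 419.7 kN → 210 kN.
Block shear governs: 210 kN.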